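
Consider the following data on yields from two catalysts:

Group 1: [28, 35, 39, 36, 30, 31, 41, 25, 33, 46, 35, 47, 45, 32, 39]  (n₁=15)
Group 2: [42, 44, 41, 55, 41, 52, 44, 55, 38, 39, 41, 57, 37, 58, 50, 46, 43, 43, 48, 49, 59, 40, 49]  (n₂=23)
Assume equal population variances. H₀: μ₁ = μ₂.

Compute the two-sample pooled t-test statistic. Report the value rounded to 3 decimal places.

x̄₁=36.133, s₁=6.643, n₁=15
x̄₂=46.565, s₂=6.774, n₂=23
s_p² = [14·6.643² + 22·6.774²]/36 = 45.2052
SE = √(s_p²·(1/15+1/23)) = 2.2314
t = (36.133−46.565)/2.2314 = -4.6751
df = 36

test statistic = -4.675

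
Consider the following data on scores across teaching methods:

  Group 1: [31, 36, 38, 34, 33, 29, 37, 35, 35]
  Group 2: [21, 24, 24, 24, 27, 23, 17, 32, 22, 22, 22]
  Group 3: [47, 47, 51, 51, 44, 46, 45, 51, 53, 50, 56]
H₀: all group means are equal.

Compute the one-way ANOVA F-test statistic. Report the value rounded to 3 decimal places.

Group means [34.22, 23.45, 49.18], grand mean 35.710
SSB = Σnᵢ(x̄ᵢ−x̄)² = 3668.468; SSW = ΣΣ(x−x̄ᵢ)² = 341.919
MSB = 3668.468/2 = 1834.2340; MSW = 341.919/28 = 12.2114
F = MSB/MSW = 150.2067
df = (2, 28)

test statistic = 150.207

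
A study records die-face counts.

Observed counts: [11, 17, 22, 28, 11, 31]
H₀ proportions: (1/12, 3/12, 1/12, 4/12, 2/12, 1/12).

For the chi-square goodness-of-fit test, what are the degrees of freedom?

degrees of freedom = 5

df = k − 1 = 6 − 1 = 5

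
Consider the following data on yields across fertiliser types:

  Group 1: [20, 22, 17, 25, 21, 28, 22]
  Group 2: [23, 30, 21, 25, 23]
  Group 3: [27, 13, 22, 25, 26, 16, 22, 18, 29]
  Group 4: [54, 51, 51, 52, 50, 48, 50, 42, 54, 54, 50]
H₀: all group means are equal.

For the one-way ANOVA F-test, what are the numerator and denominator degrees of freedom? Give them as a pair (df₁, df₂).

k = 4 groups, N = 32 total
df = (k−1, N−k) = (4−1, 32−4) = (3, 28)

degrees of freedom = [3, 28]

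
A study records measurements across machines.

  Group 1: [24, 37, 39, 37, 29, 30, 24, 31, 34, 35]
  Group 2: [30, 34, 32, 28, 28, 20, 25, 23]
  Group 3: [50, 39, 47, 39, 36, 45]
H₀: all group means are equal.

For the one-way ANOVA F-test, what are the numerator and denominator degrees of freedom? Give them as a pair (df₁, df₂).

degrees of freedom = [2, 21]

k = 3 groups, N = 24 total
df = (k−1, N−k) = (3−1, 24−3) = (2, 21)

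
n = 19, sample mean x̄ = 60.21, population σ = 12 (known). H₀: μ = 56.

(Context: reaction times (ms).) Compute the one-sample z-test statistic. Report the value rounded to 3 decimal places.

SE = σ/√n = 12/√19 = 2.7530
z = (x̄−μ₀)/SE = (60.21−56)/2.7530 = 1.5292

test statistic = 1.529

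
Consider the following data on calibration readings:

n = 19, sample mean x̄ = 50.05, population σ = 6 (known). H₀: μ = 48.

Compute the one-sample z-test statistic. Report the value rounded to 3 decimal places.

SE = σ/√n = 6/√19 = 1.3765
z = (x̄−μ₀)/SE = (50.05−48)/1.3765 = 1.4893

test statistic = 1.489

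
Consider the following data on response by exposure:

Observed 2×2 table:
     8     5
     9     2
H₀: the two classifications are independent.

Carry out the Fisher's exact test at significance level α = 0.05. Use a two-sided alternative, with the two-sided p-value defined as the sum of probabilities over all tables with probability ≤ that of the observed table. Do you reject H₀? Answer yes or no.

Margins: r₁=13, r₂=11, c₁=17, c₂=7, n=24
p_obs = C(13,8)·C(11,9)/C(24,17); sum pmf over tables with pmf ≤ p_obs
p-value (two-sided) = 0.38644
At α=0.05: p ≥ α → fail to reject H₀

reject H₀: no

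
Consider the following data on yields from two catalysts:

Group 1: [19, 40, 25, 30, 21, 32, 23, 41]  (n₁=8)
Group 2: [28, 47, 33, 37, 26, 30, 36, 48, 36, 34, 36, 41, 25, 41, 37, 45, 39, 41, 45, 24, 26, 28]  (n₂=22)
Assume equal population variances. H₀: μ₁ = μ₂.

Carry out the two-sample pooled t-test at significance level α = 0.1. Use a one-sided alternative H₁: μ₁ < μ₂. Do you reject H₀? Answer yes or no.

x̄₁=28.875, s₁=8.374, n₁=8
x̄₂=35.591, s₂=7.404, n₂=22
s_p² = [7·8.374² + 21·7.404²]/28 = 58.6498
SE = √(s_p²·(1/8+1/22)) = 3.1618
t = (28.875−35.591)/3.1618 = -2.1241
df = 28
p-value (one-sided, H₁ less) = 0.02132
At α=0.1: p < α → reject H₀

reject H₀: yes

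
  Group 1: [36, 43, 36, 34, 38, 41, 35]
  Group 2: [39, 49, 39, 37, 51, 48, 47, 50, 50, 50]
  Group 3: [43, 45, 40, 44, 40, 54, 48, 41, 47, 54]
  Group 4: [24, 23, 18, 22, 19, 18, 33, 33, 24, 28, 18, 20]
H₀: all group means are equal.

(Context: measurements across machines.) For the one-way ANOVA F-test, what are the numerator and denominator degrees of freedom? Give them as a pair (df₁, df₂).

degrees of freedom = [3, 35]

k = 4 groups, N = 39 total
df = (k−1, N−k) = (4−1, 39−4) = (3, 35)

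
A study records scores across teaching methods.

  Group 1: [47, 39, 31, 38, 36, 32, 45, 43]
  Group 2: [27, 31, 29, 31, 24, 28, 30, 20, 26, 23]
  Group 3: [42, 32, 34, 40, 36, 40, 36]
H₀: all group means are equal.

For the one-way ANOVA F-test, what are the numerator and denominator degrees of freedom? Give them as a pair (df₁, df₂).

k = 3 groups, N = 25 total
df = (k−1, N−k) = (3−1, 25−3) = (2, 22)

degrees of freedom = [2, 22]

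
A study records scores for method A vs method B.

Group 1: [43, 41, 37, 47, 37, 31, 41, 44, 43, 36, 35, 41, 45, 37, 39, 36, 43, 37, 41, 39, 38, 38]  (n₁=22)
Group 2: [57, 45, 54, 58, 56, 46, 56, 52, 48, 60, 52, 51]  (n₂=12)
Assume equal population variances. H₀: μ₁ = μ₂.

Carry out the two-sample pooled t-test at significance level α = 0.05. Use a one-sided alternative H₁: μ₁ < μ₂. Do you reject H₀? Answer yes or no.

x̄₁=39.500, s₁=3.776, n₁=22
x̄₂=52.917, s₂=4.795, n₂=12
s_p² = [21·3.776² + 11·4.795²]/32 = 17.2630
SE = √(s_p²·(1/22+1/12)) = 1.4911
t = (39.500−52.917)/1.4911 = -8.9981
df = 32
p-value (one-sided, H₁ less) = 0.00000
At α=0.05: p < α → reject H₀

reject H₀: yes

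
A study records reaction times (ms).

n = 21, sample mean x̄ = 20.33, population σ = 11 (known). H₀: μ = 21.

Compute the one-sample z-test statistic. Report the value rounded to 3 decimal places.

test statistic = -0.279

SE = σ/√n = 11/√21 = 2.4004
z = (x̄−μ₀)/SE = (20.33−21)/2.4004 = -0.2791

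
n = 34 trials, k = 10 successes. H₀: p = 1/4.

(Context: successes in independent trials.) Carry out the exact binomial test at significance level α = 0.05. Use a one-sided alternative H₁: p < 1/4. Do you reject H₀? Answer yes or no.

Exact binomial: n=34, k=10, p₀=1/4=0.2500
P(X≤10) from Σ C(n,i)·p₀^i·(1−p₀)^(n−i)
p-value (one-sided, H₁ less) = 0.78944
At α=0.05: p ≥ α → fail to reject H₀

reject H₀: no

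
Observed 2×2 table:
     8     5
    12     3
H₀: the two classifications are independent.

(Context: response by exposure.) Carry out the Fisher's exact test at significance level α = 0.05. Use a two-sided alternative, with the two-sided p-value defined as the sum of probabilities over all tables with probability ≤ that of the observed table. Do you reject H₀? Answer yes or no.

reject H₀: no

Margins: r₁=13, r₂=15, c₁=20, c₂=8, n=28
p_obs = C(13,8)·C(15,12)/C(28,20); sum pmf over tables with pmf ≤ p_obs
p-value (two-sided) = 0.40966
At α=0.05: p ≥ α → fail to reject H₀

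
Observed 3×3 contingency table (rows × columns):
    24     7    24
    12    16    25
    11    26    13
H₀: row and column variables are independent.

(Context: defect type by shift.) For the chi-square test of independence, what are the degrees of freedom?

df = (r−1)(c−1) = (3−1)·(3−1) = 4

degrees of freedom = 4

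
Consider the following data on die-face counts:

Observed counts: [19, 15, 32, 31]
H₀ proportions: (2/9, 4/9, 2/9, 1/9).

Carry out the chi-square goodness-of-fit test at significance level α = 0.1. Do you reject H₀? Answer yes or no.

reject H₀: yes

n = 97; E_i = n·p_i = [21.56, 43.11, 21.56, 10.78]
χ² = (19−21.56)²/21.56 + (15−43.11)²/43.11 + (32−21.56)²/21.56 + (31−10.78)²/10.78 = 61.6366
df = 3
p-value (upper-tail) = 0.00000
At α=0.1: p < α → reject H₀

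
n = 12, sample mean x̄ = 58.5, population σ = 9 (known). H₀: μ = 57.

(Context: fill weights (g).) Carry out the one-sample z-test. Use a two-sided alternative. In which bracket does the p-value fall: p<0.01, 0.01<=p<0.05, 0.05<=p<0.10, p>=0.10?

SE = σ/√n = 9/√12 = 2.5981
z = (x̄−μ₀)/SE = (58.5−57)/2.5981 = 0.5774
p-value (two-sided) = 0.56370
→ bracket: p>=0.10

p-value bracket: p>=0.10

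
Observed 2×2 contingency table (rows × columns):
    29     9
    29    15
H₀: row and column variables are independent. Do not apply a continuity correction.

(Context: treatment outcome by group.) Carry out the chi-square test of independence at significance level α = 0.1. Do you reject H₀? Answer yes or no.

Row totals [38, 44], col totals [58, 24], n=82
χ² = (29−26.88)²/26.88 + (9−11.12)²/11.12 + (29−31.12)²/31.12 + (15−12.88)²/12.88 = 1.0667
df = 1
p-value (upper-tail) = 0.30170
At α=0.1: p ≥ α → fail to reject H₀

reject H₀: no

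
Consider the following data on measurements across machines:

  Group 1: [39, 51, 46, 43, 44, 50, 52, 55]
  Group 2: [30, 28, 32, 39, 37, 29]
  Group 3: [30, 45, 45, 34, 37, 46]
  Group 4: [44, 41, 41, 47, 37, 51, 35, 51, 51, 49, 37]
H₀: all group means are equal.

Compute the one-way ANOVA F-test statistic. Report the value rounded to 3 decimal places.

Group means [47.50, 32.50, 39.50, 44.00], grand mean 41.806
SSB = Σnᵢ(x̄ᵢ−x̄)² = 863.839; SSW = ΣΣ(x−x̄ᵢ)² = 911.000
MSB = 863.839/3 = 287.9462; MSW = 911.000/27 = 33.7407
F = MSB/MSW = 8.5341
df = (3, 27)

test statistic = 8.534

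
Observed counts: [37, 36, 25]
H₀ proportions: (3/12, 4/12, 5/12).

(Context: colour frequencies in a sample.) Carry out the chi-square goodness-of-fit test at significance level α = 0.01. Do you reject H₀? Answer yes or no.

n = 98; E_i = n·p_i = [24.50, 32.67, 40.83]
χ² = (37−24.50)²/24.50 + (36−32.67)²/32.67 + (25−40.83)²/40.83 = 12.8571
df = 2
p-value (upper-tail) = 0.00161
At α=0.01: p < α → reject H₀

reject H₀: yes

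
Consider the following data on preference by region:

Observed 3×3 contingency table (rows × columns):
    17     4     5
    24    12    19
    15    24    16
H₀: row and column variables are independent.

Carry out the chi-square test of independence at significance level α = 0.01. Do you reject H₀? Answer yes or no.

reject H₀: yes

Row totals [26, 55, 55], col totals [56, 40, 40], n=136
χ² = (17−10.71)²/10.71 + (4−7.65)²/7.65 + (5−7.65)²/7.65 + (24−22.65)²/22.65 + (12−16.18)²/16.18 + (19−16.18)²/16.18 + (15−22.65)²/22.65 + (24−16.18)²/16.18 + (16−16.18)²/16.18 = 14.3758
df = 4
p-value (upper-tail) = 0.00619
At α=0.01: p < α → reject H₀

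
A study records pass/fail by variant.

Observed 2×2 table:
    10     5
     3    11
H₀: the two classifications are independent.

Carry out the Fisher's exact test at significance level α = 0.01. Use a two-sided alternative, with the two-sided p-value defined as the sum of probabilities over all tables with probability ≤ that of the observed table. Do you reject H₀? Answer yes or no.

Margins: r₁=15, r₂=14, c₁=13, c₂=16, n=29
p_obs = C(15,10)·C(14,3)/C(29,13); sum pmf over tables with pmf ≤ p_obs
p-value (two-sided) = 0.02533
At α=0.01: p ≥ α → fail to reject H₀

reject H₀: no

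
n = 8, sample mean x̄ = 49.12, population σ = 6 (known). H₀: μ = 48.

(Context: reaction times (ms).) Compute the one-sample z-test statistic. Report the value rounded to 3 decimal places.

test statistic = 0.528

SE = σ/√n = 6/√8 = 2.1213
z = (x̄−μ₀)/SE = (49.12−48)/2.1213 = 0.5280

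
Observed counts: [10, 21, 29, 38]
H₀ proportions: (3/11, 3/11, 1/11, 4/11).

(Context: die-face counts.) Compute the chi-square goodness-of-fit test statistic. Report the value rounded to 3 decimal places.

n = 98; E_i = n·p_i = [26.73, 26.73, 8.91, 35.64]
χ² = (10−26.73)²/26.73 + (21−26.73)²/26.73 + (29−8.91)²/8.91 + (38−35.64)²/35.64 = 57.1599
df = 3

test statistic = 57.160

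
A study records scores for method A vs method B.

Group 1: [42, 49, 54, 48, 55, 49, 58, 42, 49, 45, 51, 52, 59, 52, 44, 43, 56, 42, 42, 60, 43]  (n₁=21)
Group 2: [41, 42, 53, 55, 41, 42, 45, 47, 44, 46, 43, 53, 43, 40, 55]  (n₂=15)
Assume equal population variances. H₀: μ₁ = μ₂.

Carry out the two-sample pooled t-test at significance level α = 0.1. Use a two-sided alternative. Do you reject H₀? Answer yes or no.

x̄₁=49.286, s₁=6.092, n₁=21
x̄₂=46.000, s₂=5.359, n₂=15
s_p² = [20·6.092² + 14·5.359²]/34 = 33.6555
SE = √(s_p²·(1/21+1/15)) = 1.9612
t = (49.286−46.000)/1.9612 = 1.6754
df = 34
p-value (two-sided) = 0.10304
At α=0.1: p ≥ α → fail to reject H₀

reject H₀: no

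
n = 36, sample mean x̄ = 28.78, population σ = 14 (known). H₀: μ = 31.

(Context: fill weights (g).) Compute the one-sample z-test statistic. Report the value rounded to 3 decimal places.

SE = σ/√n = 14/√36 = 2.3333
z = (x̄−μ₀)/SE = (28.78−31)/2.3333 = -0.9514

test statistic = -0.951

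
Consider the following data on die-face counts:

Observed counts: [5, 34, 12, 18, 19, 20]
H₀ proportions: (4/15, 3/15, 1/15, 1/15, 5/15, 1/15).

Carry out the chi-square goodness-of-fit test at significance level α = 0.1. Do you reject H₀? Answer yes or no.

reject H₀: yes

n = 108; E_i = n·p_i = [28.80, 21.60, 7.20, 7.20, 36.00, 7.20]
χ² = (5−28.80)²/28.80 + (34−21.60)²/21.60 + (12−7.20)²/7.20 + (18−7.20)²/7.20 + (19−36.00)²/36.00 + (20−7.20)²/7.20 = 76.9699
df = 5
p-value (upper-tail) = 0.00000
At α=0.1: p < α → reject H₀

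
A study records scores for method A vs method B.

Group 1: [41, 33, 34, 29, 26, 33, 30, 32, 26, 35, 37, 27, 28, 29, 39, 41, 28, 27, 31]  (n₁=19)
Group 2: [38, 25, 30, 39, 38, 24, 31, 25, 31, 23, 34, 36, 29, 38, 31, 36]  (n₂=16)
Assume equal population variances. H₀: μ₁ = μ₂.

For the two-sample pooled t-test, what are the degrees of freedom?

df = n₁ + n₂ − 2 = 19 + 16 − 2 = 33

degrees of freedom = 33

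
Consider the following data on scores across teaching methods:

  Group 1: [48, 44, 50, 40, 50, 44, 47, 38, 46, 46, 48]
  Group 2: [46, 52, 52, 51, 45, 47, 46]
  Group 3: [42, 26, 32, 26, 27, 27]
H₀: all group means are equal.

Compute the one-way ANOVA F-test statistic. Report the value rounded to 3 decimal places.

Group means [45.55, 48.43, 30.00], grand mean 42.500
SSB = Σnᵢ(x̄ᵢ−x̄)² = 1285.558; SSW = ΣΣ(x−x̄ᵢ)² = 402.442
MSB = 1285.558/2 = 642.7792; MSW = 402.442/21 = 19.1639
F = MSB/MSW = 33.5412
df = (2, 21)

test statistic = 33.541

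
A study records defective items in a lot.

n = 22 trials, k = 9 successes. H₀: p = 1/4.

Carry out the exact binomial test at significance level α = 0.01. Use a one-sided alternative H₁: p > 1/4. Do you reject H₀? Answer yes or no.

Exact binomial: n=22, k=9, p₀=1/4=0.2500
P(X≥9) from Σ C(n,i)·p₀^i·(1−p₀)^(n−i)
p-value (one-sided, H₁ greater) = 0.07459
At α=0.01: p ≥ α → fail to reject H₀

reject H₀: no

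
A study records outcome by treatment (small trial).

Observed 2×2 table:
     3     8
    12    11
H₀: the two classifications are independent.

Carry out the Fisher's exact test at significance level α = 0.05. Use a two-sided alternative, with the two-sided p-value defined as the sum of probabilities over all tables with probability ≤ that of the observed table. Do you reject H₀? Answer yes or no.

Margins: r₁=11, r₂=23, c₁=15, c₂=19, n=34
p_obs = C(11,3)·C(23,12)/C(34,15); sum pmf over tables with pmf ≤ p_obs
p-value (two-sided) = 0.27138
At α=0.05: p ≥ α → fail to reject H₀

reject H₀: no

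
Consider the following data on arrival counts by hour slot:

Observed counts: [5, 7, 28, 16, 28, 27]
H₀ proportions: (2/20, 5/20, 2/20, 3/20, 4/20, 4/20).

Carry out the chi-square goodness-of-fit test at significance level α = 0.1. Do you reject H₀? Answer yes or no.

reject H₀: yes

n = 111; E_i = n·p_i = [11.10, 27.75, 11.10, 16.65, 22.20, 22.20]
χ² = (5−11.10)²/11.10 + (7−27.75)²/27.75 + (28−11.10)²/11.10 + (16−16.65)²/16.65 + (28−22.20)²/22.20 + (27−22.20)²/22.20 = 47.1772
df = 5
p-value (upper-tail) = 0.00000
At α=0.1: p < α → reject H₀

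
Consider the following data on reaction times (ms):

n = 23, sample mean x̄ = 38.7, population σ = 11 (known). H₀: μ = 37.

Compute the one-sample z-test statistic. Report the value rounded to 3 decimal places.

SE = σ/√n = 11/√23 = 2.2937
z = (x̄−μ₀)/SE = (38.7−37)/2.2937 = 0.7412

test statistic = 0.741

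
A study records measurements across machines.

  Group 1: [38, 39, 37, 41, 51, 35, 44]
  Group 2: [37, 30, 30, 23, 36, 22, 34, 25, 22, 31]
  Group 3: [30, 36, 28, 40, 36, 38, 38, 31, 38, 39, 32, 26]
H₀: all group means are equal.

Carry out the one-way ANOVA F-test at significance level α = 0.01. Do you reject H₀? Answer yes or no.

Group means [40.71, 29.00, 34.33], grand mean 34.034
SSB = Σnᵢ(x̄ᵢ−x̄)² = 566.870; SSW = ΣΣ(x−x̄ᵢ)² = 712.095
MSB = 566.870/2 = 283.4351; MSW = 712.095/26 = 27.3883
F = MSB/MSW = 10.3488
df = (2, 26)
p-value (upper-tail) = 0.00049
At α=0.01: p < α → reject H₀

reject H₀: yes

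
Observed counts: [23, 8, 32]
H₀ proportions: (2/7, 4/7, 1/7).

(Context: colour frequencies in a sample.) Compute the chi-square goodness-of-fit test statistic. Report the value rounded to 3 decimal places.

test statistic = 81.944

n = 63; E_i = n·p_i = [18.00, 36.00, 9.00]
χ² = (23−18.00)²/18.00 + (8−36.00)²/36.00 + (32−9.00)²/9.00 = 81.9444
df = 2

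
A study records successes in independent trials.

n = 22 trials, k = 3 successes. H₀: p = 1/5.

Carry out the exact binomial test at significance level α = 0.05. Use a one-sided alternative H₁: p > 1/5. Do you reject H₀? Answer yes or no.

Exact binomial: n=22, k=3, p₀=1/5=0.2000
P(X≥3) from Σ C(n,i)·p₀^i·(1−p₀)^(n−i)
p-value (one-sided, H₁ greater) = 0.84551
At α=0.05: p ≥ α → fail to reject H₀

reject H₀: no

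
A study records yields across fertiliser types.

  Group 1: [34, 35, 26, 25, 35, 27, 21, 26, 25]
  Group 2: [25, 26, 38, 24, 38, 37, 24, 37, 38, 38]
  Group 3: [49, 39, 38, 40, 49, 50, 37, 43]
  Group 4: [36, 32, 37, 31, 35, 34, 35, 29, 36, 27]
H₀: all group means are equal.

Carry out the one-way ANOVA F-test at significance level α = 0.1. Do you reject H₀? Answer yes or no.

reject H₀: yes

Group means [28.22, 32.50, 43.12, 33.20], grand mean 33.946
SSB = Σnᵢ(x̄ᵢ−x̄)² = 995.361; SSW = ΣΣ(x−x̄ᵢ)² = 920.531
MSB = 995.361/3 = 331.7871; MSW = 920.531/33 = 27.8949
F = MSB/MSW = 11.8942
df = (3, 33)
p-value (upper-tail) = 0.00002
At α=0.1: p < α → reject H₀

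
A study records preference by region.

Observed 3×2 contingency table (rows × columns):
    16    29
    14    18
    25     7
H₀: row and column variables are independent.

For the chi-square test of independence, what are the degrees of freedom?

degrees of freedom = 2

df = (r−1)(c−1) = (3−1)·(2−1) = 2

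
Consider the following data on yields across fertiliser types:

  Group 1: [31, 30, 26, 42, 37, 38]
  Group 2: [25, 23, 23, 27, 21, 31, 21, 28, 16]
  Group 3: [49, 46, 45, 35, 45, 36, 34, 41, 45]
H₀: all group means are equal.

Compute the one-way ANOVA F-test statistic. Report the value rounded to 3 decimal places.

test statistic = 26.251

Group means [34.00, 23.89, 41.78], grand mean 33.125
SSB = Σnᵢ(x̄ᵢ−x̄)² = 1446.181; SSW = ΣΣ(x−x̄ᵢ)² = 578.444
MSB = 1446.181/2 = 723.0903; MSW = 578.444/21 = 27.5450
F = MSB/MSW = 26.2513
df = (2, 21)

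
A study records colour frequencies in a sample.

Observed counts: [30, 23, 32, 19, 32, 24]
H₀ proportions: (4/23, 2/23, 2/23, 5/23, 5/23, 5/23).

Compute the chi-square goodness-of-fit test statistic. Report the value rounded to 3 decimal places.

test statistic = 40.344

n = 160; E_i = n·p_i = [27.83, 13.91, 13.91, 34.78, 34.78, 34.78]
χ² = (30−27.83)²/27.83 + (23−13.91)²/13.91 + (32−13.91)²/13.91 + (19−34.78)²/34.78 + (32−34.78)²/34.78 + (24−34.78)²/34.78 = 40.3444
df = 5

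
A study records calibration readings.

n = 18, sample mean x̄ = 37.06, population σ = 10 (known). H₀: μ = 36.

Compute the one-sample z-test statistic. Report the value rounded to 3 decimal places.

SE = σ/√n = 10/√18 = 2.3570
z = (x̄−μ₀)/SE = (37.06−36)/2.3570 = 0.4497

test statistic = 0.450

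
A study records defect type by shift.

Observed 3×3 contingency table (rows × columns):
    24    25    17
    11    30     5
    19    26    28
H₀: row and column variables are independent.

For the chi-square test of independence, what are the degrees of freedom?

degrees of freedom = 4

df = (r−1)(c−1) = (3−1)·(3−1) = 4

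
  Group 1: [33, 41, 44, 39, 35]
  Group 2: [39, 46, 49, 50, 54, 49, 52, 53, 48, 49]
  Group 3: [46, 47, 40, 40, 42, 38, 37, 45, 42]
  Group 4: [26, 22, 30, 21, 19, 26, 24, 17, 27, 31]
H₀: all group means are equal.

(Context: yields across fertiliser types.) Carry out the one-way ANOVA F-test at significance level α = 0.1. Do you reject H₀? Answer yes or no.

reject H₀: yes

Group means [38.40, 48.90, 41.89, 24.30], grand mean 38.265
SSB = Σnᵢ(x̄ᵢ−x̄)² = 3199.529; SSW = ΣΣ(x−x̄ᵢ)² = 527.089
MSB = 3199.529/3 = 1066.5096; MSW = 527.089/30 = 17.5696
F = MSB/MSW = 60.7019
df = (3, 30)
p-value (upper-tail) = 0.00000
At α=0.1: p < α → reject H₀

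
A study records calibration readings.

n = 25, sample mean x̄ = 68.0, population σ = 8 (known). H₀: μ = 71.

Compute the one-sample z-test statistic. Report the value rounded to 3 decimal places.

test statistic = -1.875

SE = σ/√n = 8/√25 = 1.6000
z = (x̄−μ₀)/SE = (68.0−71)/1.6000 = -1.8750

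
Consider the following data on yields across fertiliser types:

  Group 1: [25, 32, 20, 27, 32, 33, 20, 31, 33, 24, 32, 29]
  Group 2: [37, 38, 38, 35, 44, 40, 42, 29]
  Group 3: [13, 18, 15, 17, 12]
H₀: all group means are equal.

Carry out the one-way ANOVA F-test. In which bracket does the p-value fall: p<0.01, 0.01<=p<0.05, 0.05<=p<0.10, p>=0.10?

Group means [28.17, 37.88, 15.00], grand mean 28.640
SSB = Σnᵢ(x̄ᵢ−x̄)² = 1615.218; SSW = ΣΣ(x−x̄ᵢ)² = 434.542
MSB = 1615.218/2 = 807.6092; MSW = 434.542/22 = 19.7519
F = MSB/MSW = 40.8877
df = (2, 22)
p-value (upper-tail) = 0.00000
→ bracket: p<0.01

p-value bracket: p<0.01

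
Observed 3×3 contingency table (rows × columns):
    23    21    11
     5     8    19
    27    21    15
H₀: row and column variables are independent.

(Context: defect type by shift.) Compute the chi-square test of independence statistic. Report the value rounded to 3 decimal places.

test statistic = 17.817

Row totals [55, 32, 63], col totals [55, 50, 45], n=150
χ² = (23−20.17)²/20.17 + (21−18.33)²/18.33 + (11−16.50)²/16.50 + (5−11.73)²/11.73 + (8−10.67)²/10.67 + (19−9.60)²/9.60 + (27−23.10)²/23.10 + (21−21.00)²/21.00 + (15−18.90)²/18.90 = 17.8173
df = 4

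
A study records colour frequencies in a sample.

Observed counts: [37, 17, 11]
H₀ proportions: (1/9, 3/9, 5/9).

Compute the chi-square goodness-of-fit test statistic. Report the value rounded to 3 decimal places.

n = 65; E_i = n·p_i = [7.22, 21.67, 36.11]
χ² = (37−7.22)²/7.22 + (17−21.67)²/21.67 + (11−36.11)²/36.11 = 141.2431
df = 2

test statistic = 141.243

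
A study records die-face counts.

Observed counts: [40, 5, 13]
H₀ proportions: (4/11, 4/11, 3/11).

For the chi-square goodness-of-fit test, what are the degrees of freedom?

degrees of freedom = 2

df = k − 1 = 3 − 1 = 2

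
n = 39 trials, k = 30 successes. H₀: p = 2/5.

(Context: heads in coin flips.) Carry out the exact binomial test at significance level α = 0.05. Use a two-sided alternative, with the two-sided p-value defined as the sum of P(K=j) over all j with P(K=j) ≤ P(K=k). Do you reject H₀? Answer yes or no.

reject H₀: yes

Exact binomial: n=39, k=30, p₀=2/5=0.4000
P(X=j) = C(n,j)·p₀^j·(1−p₀)^(n−j); p = Σ P(X=j) over j with P(X=j) ≤ P(X=30)
p-value (two-sided) = 0.00000
At α=0.05: p < α → reject H₀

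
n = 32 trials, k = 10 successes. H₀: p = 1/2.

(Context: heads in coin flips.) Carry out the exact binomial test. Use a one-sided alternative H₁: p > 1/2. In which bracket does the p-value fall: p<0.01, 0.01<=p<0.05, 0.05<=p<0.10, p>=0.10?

p-value bracket: p>=0.10

Exact binomial: n=32, k=10, p₀=1/2=0.5000
P(X≥10) from Σ C(n,i)·p₀^i·(1−p₀)^(n−i)
p-value (one-sided, H₁ greater) = 0.98997
→ bracket: p>=0.10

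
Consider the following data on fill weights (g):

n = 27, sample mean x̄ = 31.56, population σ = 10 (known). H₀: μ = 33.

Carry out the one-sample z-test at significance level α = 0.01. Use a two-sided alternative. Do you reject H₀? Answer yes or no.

SE = σ/√n = 10/√27 = 1.9245
z = (x̄−μ₀)/SE = (31.56−33)/1.9245 = -0.7482
p-value (two-sided) = 0.45431
At α=0.01: p ≥ α → fail to reject H₀

reject H₀: no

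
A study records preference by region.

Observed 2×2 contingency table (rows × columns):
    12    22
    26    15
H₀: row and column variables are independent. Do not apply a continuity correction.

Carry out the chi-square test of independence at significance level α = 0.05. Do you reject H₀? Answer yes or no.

Row totals [34, 41], col totals [38, 37], n=75
χ² = (12−17.23)²/17.23 + (22−16.77)²/16.77 + (26−20.77)²/20.77 + (15−20.23)²/20.23 = 5.8801
df = 1
p-value (upper-tail) = 0.01531
At α=0.05: p < α → reject H₀

reject H₀: yes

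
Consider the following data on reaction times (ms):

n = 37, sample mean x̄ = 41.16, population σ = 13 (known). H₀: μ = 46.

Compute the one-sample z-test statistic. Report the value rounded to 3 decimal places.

test statistic = -2.265

SE = σ/√n = 13/√37 = 2.1372
z = (x̄−μ₀)/SE = (41.16−46)/2.1372 = -2.2647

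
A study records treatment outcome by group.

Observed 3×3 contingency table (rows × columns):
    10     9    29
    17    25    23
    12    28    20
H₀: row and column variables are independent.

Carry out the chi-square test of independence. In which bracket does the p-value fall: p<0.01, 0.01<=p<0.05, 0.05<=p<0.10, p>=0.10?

Row totals [48, 65, 60], col totals [39, 62, 72], n=173
χ² = (10−10.82)²/10.82 + (9−17.20)²/17.20 + (29−19.98)²/19.98 + (17−14.65)²/14.65 + (25−23.29)²/23.29 + (23−27.05)²/27.05 + (12−13.53)²/13.53 + (28−21.50)²/21.50 + (20−24.97)²/24.97 = 12.2813
df = 4
p-value (upper-tail) = 0.01538
→ bracket: 0.01<=p<0.05

p-value bracket: 0.01<=p<0.05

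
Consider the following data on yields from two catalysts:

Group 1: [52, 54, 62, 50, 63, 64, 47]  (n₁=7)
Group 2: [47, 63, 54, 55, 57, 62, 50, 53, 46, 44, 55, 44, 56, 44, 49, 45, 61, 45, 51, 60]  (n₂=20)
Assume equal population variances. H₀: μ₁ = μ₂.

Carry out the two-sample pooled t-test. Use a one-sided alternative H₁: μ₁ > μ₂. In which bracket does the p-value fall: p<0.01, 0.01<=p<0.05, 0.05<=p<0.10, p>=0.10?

x̄₁=56.000, s₁=6.904, n₁=7
x̄₂=52.050, s₂=6.468, n₂=20
s_p² = [6·6.904² + 19·6.468²]/25 = 43.2380
SE = √(s_p²·(1/7+1/20)) = 2.8877
t = (56.000−52.050)/2.8877 = 1.3679
df = 25
p-value (one-sided, H₁ greater) = 0.09176
→ bracket: 0.05<=p<0.10

p-value bracket: 0.05<=p<0.10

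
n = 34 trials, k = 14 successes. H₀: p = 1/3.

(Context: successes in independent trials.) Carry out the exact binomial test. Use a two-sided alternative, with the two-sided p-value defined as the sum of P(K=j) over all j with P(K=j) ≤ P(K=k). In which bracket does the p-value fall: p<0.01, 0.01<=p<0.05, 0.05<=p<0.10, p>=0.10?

Exact binomial: n=34, k=14, p₀=1/3=0.3333
P(X=j) = C(n,j)·p₀^j·(1−p₀)^(n−j); p = Σ P(X=j) over j with P(X=j) ≤ P(X=14)
p-value (two-sided) = 0.36404
→ bracket: p>=0.10

p-value bracket: p>=0.10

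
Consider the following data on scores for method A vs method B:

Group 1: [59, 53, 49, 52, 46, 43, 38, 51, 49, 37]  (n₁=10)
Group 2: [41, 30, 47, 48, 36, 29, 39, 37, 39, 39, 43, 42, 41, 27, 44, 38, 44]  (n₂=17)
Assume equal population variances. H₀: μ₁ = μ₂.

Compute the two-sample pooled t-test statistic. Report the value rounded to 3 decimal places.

x̄₁=47.700, s₁=6.848, n₁=10
x̄₂=39.059, s₂=5.953, n₂=17
s_p² = [9·6.848² + 16·5.953²]/25 = 39.5616
SE = √(s_p²·(1/10+1/17)) = 2.5067
t = (47.700−39.059)/2.5067 = 3.4473
df = 25

test statistic = 3.447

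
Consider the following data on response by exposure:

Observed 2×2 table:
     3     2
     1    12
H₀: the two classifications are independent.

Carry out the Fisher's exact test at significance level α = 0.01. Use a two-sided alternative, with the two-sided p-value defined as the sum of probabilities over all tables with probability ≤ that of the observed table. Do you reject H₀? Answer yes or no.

Margins: r₁=5, r₂=13, c₁=4, c₂=14, n=18
p_obs = C(5,3)·C(13,1)/C(18,4); sum pmf over tables with pmf ≤ p_obs
p-value (two-sided) = 0.04412
At α=0.01: p ≥ α → fail to reject H₀

reject H₀: no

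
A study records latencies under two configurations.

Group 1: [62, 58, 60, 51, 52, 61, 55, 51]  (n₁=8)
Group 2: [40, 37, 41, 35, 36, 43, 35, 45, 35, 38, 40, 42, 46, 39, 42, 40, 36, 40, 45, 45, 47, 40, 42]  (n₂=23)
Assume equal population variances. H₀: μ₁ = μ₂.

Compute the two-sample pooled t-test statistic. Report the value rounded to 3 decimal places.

x̄₁=56.250, s₁=4.590, n₁=8
x̄₂=40.391, s₂=3.690, n₂=23
s_p² = [7·4.590² + 22·3.690²]/29 = 15.4130
SE = √(s_p²·(1/8+1/23)) = 1.6114
t = (56.250−40.391)/1.6114 = 9.8413
df = 29

test statistic = 9.841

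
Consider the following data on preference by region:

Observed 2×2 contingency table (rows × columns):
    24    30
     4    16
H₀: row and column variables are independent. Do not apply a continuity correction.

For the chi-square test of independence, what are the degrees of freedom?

df = (r−1)(c−1) = (2−1)·(2−1) = 1

degrees of freedom = 1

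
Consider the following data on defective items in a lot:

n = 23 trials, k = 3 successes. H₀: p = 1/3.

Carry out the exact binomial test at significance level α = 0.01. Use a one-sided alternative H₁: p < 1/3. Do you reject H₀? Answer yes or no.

Exact binomial: n=23, k=3, p₀=1/3=0.3333
P(X≤3) from Σ C(n,i)·p₀^i·(1−p₀)^(n−i)
p-value (one-sided, H₁ less) = 0.02648
At α=0.01: p ≥ α → fail to reject H₀

reject H₀: no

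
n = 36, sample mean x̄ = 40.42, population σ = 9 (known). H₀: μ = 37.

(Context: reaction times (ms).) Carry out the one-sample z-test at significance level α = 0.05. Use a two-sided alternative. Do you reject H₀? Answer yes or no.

reject H₀: yes

SE = σ/√n = 9/√36 = 1.5000
z = (x̄−μ₀)/SE = (40.42−37)/1.5000 = 2.2800
p-value (two-sided) = 0.02261
At α=0.05: p < α → reject H₀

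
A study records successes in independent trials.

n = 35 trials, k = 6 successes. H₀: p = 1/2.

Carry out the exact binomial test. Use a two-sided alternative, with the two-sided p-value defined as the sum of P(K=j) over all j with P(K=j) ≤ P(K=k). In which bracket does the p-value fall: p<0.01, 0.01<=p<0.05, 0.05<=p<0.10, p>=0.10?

p-value bracket: p<0.01

Exact binomial: n=35, k=6, p₀=1/2=0.5000
P(X=j) = C(n,j)·p₀^j·(1−p₀)^(n−j); p = Σ P(X=j) over j with P(X=j) ≤ P(X=6)
p-value (two-sided) = 0.00012
→ bracket: p<0.01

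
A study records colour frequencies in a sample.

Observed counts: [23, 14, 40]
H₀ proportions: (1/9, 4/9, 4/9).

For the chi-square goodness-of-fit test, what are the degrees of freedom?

degrees of freedom = 2

df = k − 1 = 3 − 1 = 2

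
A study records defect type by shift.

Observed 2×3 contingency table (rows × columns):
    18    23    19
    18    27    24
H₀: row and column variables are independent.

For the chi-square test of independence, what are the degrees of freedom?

df = (r−1)(c−1) = (2−1)·(3−1) = 2

degrees of freedom = 2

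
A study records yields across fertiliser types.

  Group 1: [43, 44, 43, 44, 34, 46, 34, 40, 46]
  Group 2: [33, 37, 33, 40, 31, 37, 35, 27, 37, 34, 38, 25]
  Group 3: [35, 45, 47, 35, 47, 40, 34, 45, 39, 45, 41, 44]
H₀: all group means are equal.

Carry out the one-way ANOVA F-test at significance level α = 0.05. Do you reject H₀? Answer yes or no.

reject H₀: yes

Group means [41.56, 33.92, 41.42], grand mean 38.727
SSB = Σnᵢ(x̄ᵢ−x̄)² = 436.490; SSW = ΣΣ(x−x̄ᵢ)² = 646.056
MSB = 436.490/2 = 218.2449; MSW = 646.056/30 = 21.5352
F = MSB/MSW = 10.1343
df = (2, 30)
p-value (upper-tail) = 0.00043
At α=0.05: p < α → reject H₀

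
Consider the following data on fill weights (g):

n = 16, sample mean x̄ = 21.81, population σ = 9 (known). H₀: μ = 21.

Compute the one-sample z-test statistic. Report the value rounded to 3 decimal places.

SE = σ/√n = 9/√16 = 2.2500
z = (x̄−μ₀)/SE = (21.81−21)/2.2500 = 0.3600

test statistic = 0.360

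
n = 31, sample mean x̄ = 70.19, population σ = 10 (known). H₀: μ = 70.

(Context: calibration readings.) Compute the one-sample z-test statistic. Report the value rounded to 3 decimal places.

SE = σ/√n = 10/√31 = 1.7961
z = (x̄−μ₀)/SE = (70.19−70)/1.7961 = 0.1058

test statistic = 0.106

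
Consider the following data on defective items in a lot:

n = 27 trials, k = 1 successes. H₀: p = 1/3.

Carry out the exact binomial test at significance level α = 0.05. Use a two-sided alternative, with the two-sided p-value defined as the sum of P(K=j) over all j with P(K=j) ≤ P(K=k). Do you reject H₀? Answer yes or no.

reject H₀: yes

Exact binomial: n=27, k=1, p₀=1/3=0.3333
P(X=j) = C(n,j)·p₀^j·(1−p₀)^(n−j); p = Σ P(X=j) over j with P(X=j) ≤ P(X=1)
p-value (two-sided) = 0.00035
At α=0.05: p < α → reject H₀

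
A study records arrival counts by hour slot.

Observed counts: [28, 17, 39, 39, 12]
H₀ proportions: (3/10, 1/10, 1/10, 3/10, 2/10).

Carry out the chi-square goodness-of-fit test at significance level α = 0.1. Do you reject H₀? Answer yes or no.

n = 135; E_i = n·p_i = [40.50, 13.50, 13.50, 40.50, 27.00]
χ² = (28−40.50)²/40.50 + (17−13.50)²/13.50 + (39−13.50)²/13.50 + (39−40.50)²/40.50 + (12−27.00)²/27.00 = 61.3210
df = 4
p-value (upper-tail) = 0.00000
At α=0.1: p < α → reject H₀

reject H₀: yes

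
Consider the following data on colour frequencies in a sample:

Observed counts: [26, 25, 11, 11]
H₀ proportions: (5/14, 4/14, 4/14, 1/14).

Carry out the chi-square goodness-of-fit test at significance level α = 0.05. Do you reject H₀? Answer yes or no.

reject H₀: yes

n = 73; E_i = n·p_i = [26.07, 20.86, 20.86, 5.21]
χ² = (26−26.07)²/26.07 + (25−20.86)²/20.86 + (11−20.86)²/20.86 + (11−5.21)²/5.21 = 11.9014
df = 3
p-value (upper-tail) = 0.00773
At α=0.05: p < α → reject H₀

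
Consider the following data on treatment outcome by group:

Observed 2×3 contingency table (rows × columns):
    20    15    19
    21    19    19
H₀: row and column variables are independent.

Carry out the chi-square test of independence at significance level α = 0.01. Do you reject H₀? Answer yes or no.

reject H₀: no

Row totals [54, 59], col totals [41, 34, 38], n=113
χ² = (20−19.59)²/19.59 + (15−16.25)²/16.25 + (19−18.16)²/18.16 + (21−21.41)²/21.41 + (19−17.75)²/17.75 + (19−19.84)²/19.84 = 0.2743
df = 2
p-value (upper-tail) = 0.87185
At α=0.01: p ≥ α → fail to reject H₀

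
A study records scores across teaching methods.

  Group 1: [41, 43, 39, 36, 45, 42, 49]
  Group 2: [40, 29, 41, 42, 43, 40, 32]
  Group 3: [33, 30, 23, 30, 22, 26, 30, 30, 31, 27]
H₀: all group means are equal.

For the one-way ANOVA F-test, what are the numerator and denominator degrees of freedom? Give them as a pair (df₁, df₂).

degrees of freedom = [2, 21]

k = 3 groups, N = 24 total
df = (k−1, N−k) = (3−1, 24−3) = (2, 21)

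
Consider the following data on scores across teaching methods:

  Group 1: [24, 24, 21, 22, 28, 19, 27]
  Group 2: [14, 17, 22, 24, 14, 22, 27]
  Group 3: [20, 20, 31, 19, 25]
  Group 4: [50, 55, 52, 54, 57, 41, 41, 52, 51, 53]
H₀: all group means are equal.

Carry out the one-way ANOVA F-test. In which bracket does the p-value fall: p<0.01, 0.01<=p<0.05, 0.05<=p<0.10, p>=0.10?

Group means [23.57, 20.00, 23.00, 50.60], grand mean 31.931
SSB = Σnᵢ(x̄ᵢ−x̄)² = 5369.748; SSW = ΣΣ(x−x̄ᵢ)² = 584.114
MSB = 5369.748/3 = 1789.9159; MSW = 584.114/25 = 23.3646
F = MSB/MSW = 76.6081
df = (3, 25)
p-value (upper-tail) = 0.00000
→ bracket: p<0.01

p-value bracket: p<0.01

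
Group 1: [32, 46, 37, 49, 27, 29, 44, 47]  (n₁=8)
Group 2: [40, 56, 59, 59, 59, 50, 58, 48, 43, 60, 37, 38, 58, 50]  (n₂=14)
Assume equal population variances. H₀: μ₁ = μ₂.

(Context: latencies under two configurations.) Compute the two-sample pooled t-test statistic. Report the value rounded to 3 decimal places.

x̄₁=38.875, s₁=8.741, n₁=8
x̄₂=51.071, s₂=8.580, n₂=14
s_p² = [7·8.741² + 13·8.580²]/20 = 74.5902
SE = √(s_p²·(1/8+1/14)) = 3.8277
t = (38.875−51.071)/3.8277 = -3.1863
df = 20

test statistic = -3.186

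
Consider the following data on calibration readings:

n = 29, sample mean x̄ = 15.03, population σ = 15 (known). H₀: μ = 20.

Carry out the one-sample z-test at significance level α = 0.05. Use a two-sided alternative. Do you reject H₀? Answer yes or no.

SE = σ/√n = 15/√29 = 2.7854
z = (x̄−μ₀)/SE = (15.03−20)/2.7854 = -1.7843
p-value (two-sided) = 0.07438
At α=0.05: p ≥ α → fail to reject H₀

reject H₀: no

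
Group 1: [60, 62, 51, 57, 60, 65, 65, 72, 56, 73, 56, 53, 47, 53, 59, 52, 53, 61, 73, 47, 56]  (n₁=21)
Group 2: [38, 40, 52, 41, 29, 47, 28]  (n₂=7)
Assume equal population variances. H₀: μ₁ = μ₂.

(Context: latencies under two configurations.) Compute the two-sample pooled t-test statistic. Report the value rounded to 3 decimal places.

x̄₁=58.619, s₁=7.697, n₁=21
x̄₂=39.286, s₂=8.751, n₂=7
s_p² = [20·7.697² + 6·8.751²]/26 = 63.2454
SE = √(s_p²·(1/21+1/7)) = 3.4708
t = (58.619−39.286)/3.4708 = 5.5702
df = 26

test statistic = 5.570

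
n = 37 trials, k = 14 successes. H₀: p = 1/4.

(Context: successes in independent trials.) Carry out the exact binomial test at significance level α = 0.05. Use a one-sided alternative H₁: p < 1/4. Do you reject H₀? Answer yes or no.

Exact binomial: n=37, k=14, p₀=1/4=0.2500
P(X≤14) from Σ C(n,i)·p₀^i·(1−p₀)^(n−i)
p-value (one-sided, H₁ less) = 0.97278
At α=0.05: p ≥ α → fail to reject H₀

reject H₀: no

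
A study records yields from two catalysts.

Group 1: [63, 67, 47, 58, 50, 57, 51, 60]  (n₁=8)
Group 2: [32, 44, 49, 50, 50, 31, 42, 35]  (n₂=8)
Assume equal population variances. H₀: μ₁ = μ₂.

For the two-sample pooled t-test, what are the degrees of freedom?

degrees of freedom = 14

df = n₁ + n₂ − 2 = 8 + 8 − 2 = 14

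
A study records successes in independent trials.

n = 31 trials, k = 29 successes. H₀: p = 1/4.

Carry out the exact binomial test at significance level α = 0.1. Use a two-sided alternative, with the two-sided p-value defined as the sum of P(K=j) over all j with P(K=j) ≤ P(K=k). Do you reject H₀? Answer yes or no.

reject H₀: yes

Exact binomial: n=31, k=29, p₀=1/4=0.2500
P(X=j) = C(n,j)·p₀^j·(1−p₀)^(n−j); p = Σ P(X=j) over j with P(X=j) ≤ P(X=29)
p-value (two-sided) = 0.00000
At α=0.1: p < α → reject H₀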